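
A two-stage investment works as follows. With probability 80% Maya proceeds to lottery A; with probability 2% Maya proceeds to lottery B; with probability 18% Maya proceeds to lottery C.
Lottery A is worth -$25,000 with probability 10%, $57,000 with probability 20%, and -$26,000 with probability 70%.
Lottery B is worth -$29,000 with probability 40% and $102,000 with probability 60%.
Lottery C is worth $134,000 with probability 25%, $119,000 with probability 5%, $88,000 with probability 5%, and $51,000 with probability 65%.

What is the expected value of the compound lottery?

EV(A) = 0.1 × (-25000) + 0.2 × 57000 + 0.7 × (-26000) = -2500 + 11400 − 18200 = -9300
EV(B) = 0.4 × (-29000) + 0.6 × 102000 = -11600 + 61200 = 49600
EV(C) = 0.25 × 134000 + 0.05 × 119000 + 0.05 × 88000 + 0.65 × 51000 = 33500 + 5950 + 4400 + 33150 = 77000
Overall = 0.8 × (-9300) + 0.02 × 49600 + 0.18 × 77000 = -7440 + 992 + 13860 = 7412

$7,412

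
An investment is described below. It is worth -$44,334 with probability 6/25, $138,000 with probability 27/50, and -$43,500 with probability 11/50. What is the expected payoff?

EV = 6/25 × (-44334) + 27/50 × 138000 + 11/50 × (-43500) = -10640.16 + 74520 − 9570 = 54309.84

$54,309.84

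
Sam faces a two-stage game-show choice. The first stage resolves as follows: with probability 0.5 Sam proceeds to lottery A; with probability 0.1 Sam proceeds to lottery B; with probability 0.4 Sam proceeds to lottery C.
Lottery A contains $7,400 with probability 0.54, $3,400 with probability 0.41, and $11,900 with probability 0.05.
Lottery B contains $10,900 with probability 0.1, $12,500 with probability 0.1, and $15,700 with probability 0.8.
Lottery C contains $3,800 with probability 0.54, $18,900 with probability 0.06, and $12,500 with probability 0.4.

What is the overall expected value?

$7,756.90

EV(A) = 0.54 × 7400 + 0.41 × 3400 + 0.05 × 11900 = 3996 + 1394 + 595 = 5985
EV(B) = 0.1 × 10900 + 0.1 × 12500 + 0.8 × 15700 = 1090 + 1250 + 12560 = 14900
EV(C) = 0.54 × 3800 + 0.06 × 18900 + 0.4 × 12500 = 2052 + 1134 + 5000 = 8186
Overall = 0.5 × 5985 + 0.1 × 14900 + 0.4 × 8186 = 2992.5 + 1490 + 3274.4 = 7756.9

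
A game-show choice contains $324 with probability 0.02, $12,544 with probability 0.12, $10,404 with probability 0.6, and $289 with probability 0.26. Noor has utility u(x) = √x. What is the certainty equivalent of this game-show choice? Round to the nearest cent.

$6,307.54

E[u] = 0.02·√324 + 0.12·√12544 + 0.6·√10404 + 0.26·√289 = 0.02·18 + 0.12·112 + 0.6·102 + 0.26·17 = 79.42
CE = (79.42)² = 6307.5364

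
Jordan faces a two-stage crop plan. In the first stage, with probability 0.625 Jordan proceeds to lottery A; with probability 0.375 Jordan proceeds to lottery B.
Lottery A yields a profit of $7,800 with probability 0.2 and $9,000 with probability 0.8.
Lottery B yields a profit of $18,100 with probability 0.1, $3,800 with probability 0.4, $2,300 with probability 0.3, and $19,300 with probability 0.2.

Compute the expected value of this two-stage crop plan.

$8,430

EV(A) = 0.2 × 7800 + 0.8 × 9000 = 1560 + 7200 = 8760
EV(B) = 0.1 × 18100 + 0.4 × 3800 + 0.3 × 2300 + 0.2 × 19300 = 1810 + 1520 + 690 + 3860 = 7880
Overall = 0.625 × 8760 + 0.375 × 7880 = 5475 + 2955 = 8430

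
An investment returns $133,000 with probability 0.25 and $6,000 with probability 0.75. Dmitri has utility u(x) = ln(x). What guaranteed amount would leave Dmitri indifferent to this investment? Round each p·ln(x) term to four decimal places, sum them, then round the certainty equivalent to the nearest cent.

E[u] = 0.25·ln(133000) + 0.75·ln(6000) = 2.9495 + 6.5246 = 9.4741
CE = e^9.4741 ≈ 13018.15

$13,018.15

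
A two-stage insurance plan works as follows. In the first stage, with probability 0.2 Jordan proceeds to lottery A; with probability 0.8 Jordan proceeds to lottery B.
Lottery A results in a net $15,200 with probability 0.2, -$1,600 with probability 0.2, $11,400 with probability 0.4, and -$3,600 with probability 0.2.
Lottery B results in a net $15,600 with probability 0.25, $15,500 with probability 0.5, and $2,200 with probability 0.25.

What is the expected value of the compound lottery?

$11,072

EV(A) = 0.2 × 15200 + 0.2 × (-1600) + 0.4 × 11400 + 0.2 × (-3600) = 3040 − 320 + 4560 − 720 = 6560
EV(B) = 0.25 × 15600 + 0.5 × 15500 + 0.25 × 2200 = 3900 + 7750 + 550 = 12200
Overall = 0.2 × 6560 + 0.8 × 12200 = 1312 + 9760 = 11072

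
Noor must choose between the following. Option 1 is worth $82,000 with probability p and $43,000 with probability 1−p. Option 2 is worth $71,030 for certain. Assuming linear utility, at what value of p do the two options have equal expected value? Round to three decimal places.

p = 0.719

p·82000 + (1−p)·43000 = 71030
39000p + 43000 = 71030
p = (71030 − 43000) / 39000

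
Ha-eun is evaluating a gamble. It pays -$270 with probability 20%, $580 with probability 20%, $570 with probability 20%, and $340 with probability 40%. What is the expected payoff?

EV = 0.2 × (-270) + 0.2 × 580 + 0.2 × 570 + 0.4 × 340 = -54 + 116 + 114 + 136 = 312

$312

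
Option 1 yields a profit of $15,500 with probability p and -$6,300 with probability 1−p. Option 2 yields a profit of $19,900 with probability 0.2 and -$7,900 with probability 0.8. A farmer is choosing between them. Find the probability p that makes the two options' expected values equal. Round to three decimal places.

EV(Option 2) = 0.2 × 19900 + 0.8 × (-7900) = 3980 − 6320 = -2340
p·15500 + (1−p)·(-6300) = -2340
21800p − 6300 = -2340
p = (-2340 + 6300) / 21800

p = 0.182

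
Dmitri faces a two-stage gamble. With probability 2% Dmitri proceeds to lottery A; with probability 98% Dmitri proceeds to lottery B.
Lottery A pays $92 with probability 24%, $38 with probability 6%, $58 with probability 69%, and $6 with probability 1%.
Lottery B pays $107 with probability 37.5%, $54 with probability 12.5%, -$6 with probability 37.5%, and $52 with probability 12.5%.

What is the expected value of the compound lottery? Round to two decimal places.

EV(A) = 0.24 × 92 + 0.06 × 38 + 0.69 × 58 + 0.01 × 6 = 22.08 + 2.28 + 40.02 + 0.06 = 64.44
EV(B) = 0.375 × 107 + 0.125 × 54 + 0.375 × (-6) + 0.125 × 52 = 40.125 + 6.75 − 2.25 + 6.5 = 51.125
Overall = 0.02 × 64.44 + 0.98 × 51.125 = 1.2888 + 50.1025 = 51.3913

$51.39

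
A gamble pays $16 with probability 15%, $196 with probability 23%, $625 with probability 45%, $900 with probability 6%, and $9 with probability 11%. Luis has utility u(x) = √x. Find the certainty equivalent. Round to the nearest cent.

$295.84

E[u] = 0.15·√16 + 0.23·√196 + 0.45·√625 + 0.06·√900 + 0.11·√9 = 0.15·4 + 0.23·14 + 0.45·25 + 0.06·30 + 0.11·3 = 17.2
CE = (17.2)² = 295.84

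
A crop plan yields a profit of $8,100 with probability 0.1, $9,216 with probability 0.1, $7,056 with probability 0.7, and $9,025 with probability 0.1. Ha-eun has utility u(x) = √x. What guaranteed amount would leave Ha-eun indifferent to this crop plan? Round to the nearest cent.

E[u] = 0.1·√8100 + 0.1·√9216 + 0.7·√7056 + 0.1·√9025 = 0.1·90 + 0.1·96 + 0.7·84 + 0.1·95 = 86.9
CE = (86.9)² = 7551.61

$7,551.61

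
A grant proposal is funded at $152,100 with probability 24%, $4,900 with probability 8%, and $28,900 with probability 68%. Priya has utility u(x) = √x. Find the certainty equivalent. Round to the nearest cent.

$46,139.04

E[u] = 0.24·√152100 + 0.08·√4900 + 0.68·√28900 = 0.24·390 + 0.08·70 + 0.68·170 = 214.8
CE = (214.8)² = 46139.04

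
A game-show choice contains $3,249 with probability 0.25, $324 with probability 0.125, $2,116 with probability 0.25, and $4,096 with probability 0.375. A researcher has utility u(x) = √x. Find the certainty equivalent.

$2,704

E[u] = 0.25·√3249 + 0.125·√324 + 0.25·√2116 + 0.375·√4096 = 0.25·57 + 0.125·18 + 0.25·46 + 0.375·64 = 52
CE = (52)² = 2704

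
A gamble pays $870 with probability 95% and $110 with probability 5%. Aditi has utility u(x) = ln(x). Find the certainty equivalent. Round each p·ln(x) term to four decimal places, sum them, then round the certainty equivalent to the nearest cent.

E[u] = 0.95·ln(870) + 0.05·ln(110) = 6.4301 + 0.2350 = 6.6651
CE = e^6.6651 ≈ 784.54

$784.54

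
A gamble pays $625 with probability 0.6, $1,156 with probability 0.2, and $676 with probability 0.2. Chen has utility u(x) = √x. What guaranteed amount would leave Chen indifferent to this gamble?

E[u] = 0.6·√625 + 0.2·√1156 + 0.2·√676 = 0.6·25 + 0.2·34 + 0.2·26 = 27
CE = (27)² = 729

$729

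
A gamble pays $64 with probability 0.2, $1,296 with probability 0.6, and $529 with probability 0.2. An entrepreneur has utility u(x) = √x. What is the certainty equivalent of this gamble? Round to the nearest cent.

E[u] = 0.2·√64 + 0.6·√1296 + 0.2·√529 = 0.2·8 + 0.6·36 + 0.2·23 = 27.8
CE = (27.8)² = 772.84

$772.84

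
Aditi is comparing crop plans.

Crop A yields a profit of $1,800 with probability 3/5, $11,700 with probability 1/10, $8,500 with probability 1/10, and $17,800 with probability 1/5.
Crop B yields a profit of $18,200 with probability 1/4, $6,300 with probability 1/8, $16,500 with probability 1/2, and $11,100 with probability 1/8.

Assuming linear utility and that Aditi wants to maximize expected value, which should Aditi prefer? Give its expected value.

Crop A = 3/5 × 1800 + 1/10 × 11700 + 1/10 × 8500 + 1/5 × 17800 = 1080 + 1170 + 850 + 3560 = 6660
Crop B = 1/4 × 18200 + 1/8 × 6300 + 1/2 × 16500 + 1/8 × 11100 = 4550 + 787.5 + 8250 + 1387.5 = 14975

Crop B ($14,975)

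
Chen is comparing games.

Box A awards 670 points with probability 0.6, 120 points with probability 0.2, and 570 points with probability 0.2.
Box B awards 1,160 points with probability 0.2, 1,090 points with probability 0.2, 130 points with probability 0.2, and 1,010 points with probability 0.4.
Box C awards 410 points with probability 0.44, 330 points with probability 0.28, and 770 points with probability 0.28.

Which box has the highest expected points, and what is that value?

Box A = 0.6 × 670 + 0.2 × 120 + 0.2 × 570 = 402 + 24 + 114 = 540
Box B = 0.2 × 1160 + 0.2 × 1090 + 0.2 × 130 + 0.4 × 1010 = 232 + 218 + 26 + 404 = 880
Box C = 0.44 × 410 + 0.28 × 330 + 0.28 × 770 = 180.4 + 92.4 + 215.6 = 488.4

Box B (880 points)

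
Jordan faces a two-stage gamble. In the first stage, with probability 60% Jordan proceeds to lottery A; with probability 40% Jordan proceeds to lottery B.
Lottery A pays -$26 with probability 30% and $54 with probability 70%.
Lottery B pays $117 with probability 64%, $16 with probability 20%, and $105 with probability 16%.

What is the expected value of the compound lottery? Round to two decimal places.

EV(A) = 0.3 × (-26) + 0.7 × 54 = -7.8 + 37.8 = 30
EV(B) = 0.64 × 117 + 0.2 × 16 + 0.16 × 105 = 74.88 + 3.2 + 16.8 = 94.88
Overall = 0.6 × 30 + 0.4 × 94.88 = 18 + 37.952 = 55.952

$55.95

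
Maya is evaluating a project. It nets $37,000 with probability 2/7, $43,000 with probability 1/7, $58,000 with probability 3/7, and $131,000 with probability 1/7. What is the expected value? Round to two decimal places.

EV = 2/7 × 37000 + 1/7 × 43000 + 3/7 × 58000 + 1/7 × 131000 = 10571.4286 + 6142.8571 + 24857.1429 + 18714.2857 = 60285.7143

$60,285.71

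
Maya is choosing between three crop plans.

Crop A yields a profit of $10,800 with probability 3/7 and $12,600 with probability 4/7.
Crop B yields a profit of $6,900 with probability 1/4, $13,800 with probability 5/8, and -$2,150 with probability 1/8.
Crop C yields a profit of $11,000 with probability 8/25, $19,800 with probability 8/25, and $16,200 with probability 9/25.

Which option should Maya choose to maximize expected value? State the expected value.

Crop C ($15,688)

Crop A = 3/7 × 10800 + 4/7 × 12600 = 4628.5714 + 7200 = 11828.5714
Crop B = 1/4 × 6900 + 5/8 × 13800 + 1/8 × (-2150) = 1725 + 8625 − 268.75 = 10081.25
Crop C = 8/25 × 11000 + 8/25 × 19800 + 9/25 × 16200 = 3520 + 6336 + 5832 = 15688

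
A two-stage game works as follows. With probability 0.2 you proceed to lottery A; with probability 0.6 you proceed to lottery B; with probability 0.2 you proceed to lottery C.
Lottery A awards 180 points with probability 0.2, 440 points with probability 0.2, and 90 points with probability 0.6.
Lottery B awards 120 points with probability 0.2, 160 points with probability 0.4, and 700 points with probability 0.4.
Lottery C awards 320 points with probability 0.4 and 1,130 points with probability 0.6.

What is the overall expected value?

417.6 points

EV(A) = 0.2 × 180 + 0.2 × 440 + 0.6 × 90 = 36 + 88 + 54 = 178
EV(B) = 0.2 × 120 + 0.4 × 160 + 0.4 × 700 = 24 + 64 + 280 = 368
EV(C) = 0.4 × 320 + 0.6 × 1130 = 128 + 678 = 806
Overall = 0.2 × 178 + 0.6 × 368 + 0.2 × 806 = 35.6 + 220.8 + 161.2 = 417.6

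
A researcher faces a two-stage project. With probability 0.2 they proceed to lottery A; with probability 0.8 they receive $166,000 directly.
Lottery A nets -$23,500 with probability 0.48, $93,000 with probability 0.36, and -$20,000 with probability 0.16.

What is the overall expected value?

EV(A) = 0.48 × (-23500) + 0.36 × 93000 + 0.16 × (-20000) = -11280 + 33480 − 3200 = 19000
Branch B: 166000 (certain)
Overall = 0.2 × 19000 + 0.8 × 166000 = 3800 + 132800 = 136600

$136,600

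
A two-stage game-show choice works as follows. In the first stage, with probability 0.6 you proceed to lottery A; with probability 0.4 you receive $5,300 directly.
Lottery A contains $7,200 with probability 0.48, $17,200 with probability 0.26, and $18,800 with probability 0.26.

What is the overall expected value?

EV(A) = 0.48 × 7200 + 0.26 × 17200 + 0.26 × 18800 = 3456 + 4472 + 4888 = 12816
Branch B: 5300 (certain)
Overall = 0.6 × 12816 + 0.4 × 5300 = 7689.6 + 2120 = 9809.6

$9,809.60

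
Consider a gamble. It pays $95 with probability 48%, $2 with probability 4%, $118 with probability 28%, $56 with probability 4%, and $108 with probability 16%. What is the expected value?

$98.24

EV = 0.48 × 95 + 0.04 × 2 + 0.28 × 118 + 0.04 × 56 + 0.16 × 108 = 45.6 + 0.08 + 33.04 + 2.24 + 17.28 = 98.24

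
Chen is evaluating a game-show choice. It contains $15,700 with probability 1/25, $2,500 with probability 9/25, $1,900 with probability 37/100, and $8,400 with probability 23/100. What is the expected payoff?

EV = 1/25 × 15700 + 9/25 × 2500 + 37/100 × 1900 + 23/100 × 8400 = 628 + 900 + 703 + 1932 = 4163

$4,163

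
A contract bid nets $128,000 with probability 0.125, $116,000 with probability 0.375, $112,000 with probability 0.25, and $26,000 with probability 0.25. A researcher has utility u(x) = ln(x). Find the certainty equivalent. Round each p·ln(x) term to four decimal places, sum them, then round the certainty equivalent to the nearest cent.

$80,105.52

E[u] = 0.125·ln(128000) + 0.375·ln(116000) + 0.25·ln(112000) + 0.25·ln(26000) = 1.4700 + 4.3730 + 2.9066 + 2.5415 = 11.2911
CE = e^11.2911 ≈ 80105.52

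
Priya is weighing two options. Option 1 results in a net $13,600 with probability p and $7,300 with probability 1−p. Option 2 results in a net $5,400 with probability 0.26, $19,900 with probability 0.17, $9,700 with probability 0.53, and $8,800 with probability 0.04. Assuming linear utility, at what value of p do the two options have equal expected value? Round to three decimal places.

p = 0.473

EV(Option 2) = 0.26 × 5400 + 0.17 × 19900 + 0.53 × 9700 + 0.04 × 8800 = 1404 + 3383 + 5141 + 352 = 10280
p·13600 + (1−p)·7300 = 10280
6300p + 7300 = 10280
p = (10280 − 7300) / 6300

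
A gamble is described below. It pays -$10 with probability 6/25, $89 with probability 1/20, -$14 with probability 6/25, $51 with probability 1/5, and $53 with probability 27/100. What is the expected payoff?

EV = 6/25 × (-10) + 1/20 × 89 + 6/25 × (-14) + 1/5 × 51 + 27/100 × 53 = -2.4 + 4.45 − 3.36 + 10.2 + 14.31 = 23.2

$23.20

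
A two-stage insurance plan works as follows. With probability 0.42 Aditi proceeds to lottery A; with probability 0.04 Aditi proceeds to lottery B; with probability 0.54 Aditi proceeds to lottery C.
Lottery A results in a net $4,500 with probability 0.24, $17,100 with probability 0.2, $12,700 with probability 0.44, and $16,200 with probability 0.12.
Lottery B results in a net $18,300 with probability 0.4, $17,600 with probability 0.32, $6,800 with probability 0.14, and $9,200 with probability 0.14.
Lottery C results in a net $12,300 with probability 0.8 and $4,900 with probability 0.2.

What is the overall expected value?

$11,503.92

EV(A) = 0.24 × 4500 + 0.2 × 17100 + 0.44 × 12700 + 0.12 × 16200 = 1080 + 3420 + 5588 + 1944 = 12032
EV(B) = 0.4 × 18300 + 0.32 × 17600 + 0.14 × 6800 + 0.14 × 9200 = 7320 + 5632 + 952 + 1288 = 15192
EV(C) = 0.8 × 12300 + 0.2 × 4900 = 9840 + 980 = 10820
Overall = 0.42 × 12032 + 0.04 × 15192 + 0.54 × 10820 = 5053.44 + 607.68 + 5842.8 = 11503.92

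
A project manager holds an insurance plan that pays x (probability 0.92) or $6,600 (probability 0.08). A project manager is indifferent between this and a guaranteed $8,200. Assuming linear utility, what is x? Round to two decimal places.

x = $8,339.13

0.92·x + 0.08·6600 = 8200
0.92·x = 8200 − 528 = 7672
x = 7672 / 0.92 = 8339.1304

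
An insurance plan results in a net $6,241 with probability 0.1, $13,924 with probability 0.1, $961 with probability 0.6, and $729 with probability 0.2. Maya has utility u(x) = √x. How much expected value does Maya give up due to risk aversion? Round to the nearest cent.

E[u] = 0.1·√6241 + 0.1·√13924 + 0.6·√961 + 0.2·√729 = 0.1·79 + 0.1·118 + 0.6·31 + 0.2·27 = 43.7
CE = (43.7)² = 1909.69
Risk premium = EV − CE = 2738.9 − 1909.69 = 829.21

$829.21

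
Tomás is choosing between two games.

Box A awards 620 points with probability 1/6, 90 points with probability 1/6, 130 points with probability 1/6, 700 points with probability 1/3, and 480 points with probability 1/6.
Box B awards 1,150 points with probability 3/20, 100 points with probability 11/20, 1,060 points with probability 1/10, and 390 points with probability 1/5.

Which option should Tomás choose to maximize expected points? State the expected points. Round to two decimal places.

Box A = 1/6 × 620 + 1/6 × 90 + 1/6 × 130 + 1/3 × 700 + 1/6 × 480 = 103.3333 + 15 + 21.6667 + 233.3333 + 80 = 453.3333
Box B = 3/20 × 1150 + 11/20 × 100 + 1/10 × 1060 + 1/5 × 390 = 172.5 + 55 + 106 + 78 = 411.5

Box A (453.33 points)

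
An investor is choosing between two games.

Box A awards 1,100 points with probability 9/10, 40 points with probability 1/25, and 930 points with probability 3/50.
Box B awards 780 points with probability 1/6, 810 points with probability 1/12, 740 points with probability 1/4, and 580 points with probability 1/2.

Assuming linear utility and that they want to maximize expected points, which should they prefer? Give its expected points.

Box A (1047.4 points)

Box A = 9/10 × 1100 + 1/25 × 40 + 3/50 × 930 = 990 + 1.6 + 55.8 = 1047.4
Box B = 1/6 × 780 + 1/12 × 810 + 1/4 × 740 + 1/2 × 580 = 130 + 67.5 + 185 + 290 = 672.5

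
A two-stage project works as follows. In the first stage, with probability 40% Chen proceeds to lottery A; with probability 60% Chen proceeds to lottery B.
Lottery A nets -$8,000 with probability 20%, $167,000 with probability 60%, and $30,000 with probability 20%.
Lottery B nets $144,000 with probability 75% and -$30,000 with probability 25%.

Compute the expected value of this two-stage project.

$102,140

EV(A) = 0.2 × (-8000) + 0.6 × 167000 + 0.2 × 30000 = -1600 + 100200 + 6000 = 104600
EV(B) = 0.75 × 144000 + 0.25 × (-30000) = 108000 − 7500 = 100500
Overall = 0.4 × 104600 + 0.6 × 100500 = 41840 + 60300 = 102140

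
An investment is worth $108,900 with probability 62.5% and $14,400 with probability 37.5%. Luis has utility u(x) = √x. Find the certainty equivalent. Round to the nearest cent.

$63,126.56

E[u] = 0.625·√108900 + 0.375·√14400 = 0.625·330 + 0.375·120 = 251.25
CE = (251.25)² = 63126.5625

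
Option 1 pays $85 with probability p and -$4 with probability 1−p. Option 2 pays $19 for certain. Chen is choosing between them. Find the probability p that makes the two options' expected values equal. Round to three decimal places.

p·85 + (1−p)·(-4) = 19
89p − 4 = 19
p = (19 + 4) / 89

p = 0.258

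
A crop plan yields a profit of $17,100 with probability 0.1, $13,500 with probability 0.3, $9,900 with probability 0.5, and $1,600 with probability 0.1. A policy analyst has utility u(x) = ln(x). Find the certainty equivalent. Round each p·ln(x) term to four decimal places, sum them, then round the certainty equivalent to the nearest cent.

$9,563.41

E[u] = 0.1·ln(17100) + 0.3·ln(13500) + 0.5·ln(9900) + 0.1·ln(1600) = 0.9747 + 2.8531 + 4.6001 + 0.7378 = 9.1657
CE = e^9.1657 ≈ 9563.41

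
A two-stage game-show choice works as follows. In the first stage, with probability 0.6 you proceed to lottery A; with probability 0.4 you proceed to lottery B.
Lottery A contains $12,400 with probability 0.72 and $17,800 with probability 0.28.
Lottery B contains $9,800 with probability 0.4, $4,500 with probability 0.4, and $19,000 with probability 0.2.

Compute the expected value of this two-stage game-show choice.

$12,155.20

EV(A) = 0.72 × 12400 + 0.28 × 17800 = 8928 + 4984 = 13912
EV(B) = 0.4 × 9800 + 0.4 × 4500 + 0.2 × 19000 = 3920 + 1800 + 3800 = 9520
Overall = 0.6 × 13912 + 0.4 × 9520 = 8347.2 + 3808 = 12155.2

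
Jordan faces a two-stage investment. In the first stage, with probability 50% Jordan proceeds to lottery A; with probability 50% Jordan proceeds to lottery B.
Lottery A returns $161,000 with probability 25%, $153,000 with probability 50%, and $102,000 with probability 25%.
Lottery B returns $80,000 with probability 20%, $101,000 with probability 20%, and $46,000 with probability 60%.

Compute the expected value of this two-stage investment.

EV(A) = 0.25 × 161000 + 0.5 × 153000 + 0.25 × 102000 = 40250 + 76500 + 25500 = 142250
EV(B) = 0.2 × 80000 + 0.2 × 101000 + 0.6 × 46000 = 16000 + 20200 + 27600 = 63800
Overall = 0.5 × 142250 + 0.5 × 63800 = 71125 + 31900 = 103025

$103,025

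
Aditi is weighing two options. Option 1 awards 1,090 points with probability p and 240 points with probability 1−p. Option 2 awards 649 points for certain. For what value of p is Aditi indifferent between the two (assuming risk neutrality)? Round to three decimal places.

p = 0.481

p·1090 + (1−p)·240 = 649
850p + 240 = 649
p = (649 − 240) / 850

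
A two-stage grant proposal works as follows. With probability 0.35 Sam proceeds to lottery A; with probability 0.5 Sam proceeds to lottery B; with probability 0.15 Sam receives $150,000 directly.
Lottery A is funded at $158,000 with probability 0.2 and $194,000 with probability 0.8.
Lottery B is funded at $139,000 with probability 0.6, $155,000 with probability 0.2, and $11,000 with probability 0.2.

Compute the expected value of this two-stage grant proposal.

$146,180

EV(A) = 0.2 × 158000 + 0.8 × 194000 = 31600 + 155200 = 186800
EV(B) = 0.6 × 139000 + 0.2 × 155000 + 0.2 × 11000 = 83400 + 31000 + 2200 = 116600
Branch C: 150000 (certain)
Overall = 0.35 × 186800 + 0.5 × 116600 + 0.15 × 150000 = 65380 + 58300 + 22500 = 146180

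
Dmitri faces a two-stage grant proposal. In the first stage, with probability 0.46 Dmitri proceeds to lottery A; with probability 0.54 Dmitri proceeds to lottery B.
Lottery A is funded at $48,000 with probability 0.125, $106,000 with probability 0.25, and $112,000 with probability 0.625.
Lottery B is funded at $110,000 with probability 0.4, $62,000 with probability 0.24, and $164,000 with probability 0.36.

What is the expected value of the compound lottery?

EV(A) = 0.125 × 48000 + 0.25 × 106000 + 0.625 × 112000 = 6000 + 26500 + 70000 = 102500
EV(B) = 0.4 × 110000 + 0.24 × 62000 + 0.36 × 164000 = 44000 + 14880 + 59040 = 117920
Overall = 0.46 × 102500 + 0.54 × 117920 = 47150 + 63676.8 = 110826.8

$110,826.80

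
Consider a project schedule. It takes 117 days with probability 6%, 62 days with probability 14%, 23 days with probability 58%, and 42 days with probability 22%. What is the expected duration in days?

38.28 days

EV = 0.06 × 117 + 0.14 × 62 + 0.58 × 23 + 0.22 × 42 = 7.02 + 8.68 + 13.34 + 9.24 = 38.28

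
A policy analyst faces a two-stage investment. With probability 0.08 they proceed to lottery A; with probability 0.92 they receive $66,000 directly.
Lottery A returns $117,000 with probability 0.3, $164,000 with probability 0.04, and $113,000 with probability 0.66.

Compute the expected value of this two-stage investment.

$70,019.20

EV(A) = 0.3 × 117000 + 0.04 × 164000 + 0.66 × 113000 = 35100 + 6560 + 74580 = 116240
Branch B: 66000 (certain)
Overall = 0.08 × 116240 + 0.92 × 66000 = 9299.2 + 60720 = 70019.2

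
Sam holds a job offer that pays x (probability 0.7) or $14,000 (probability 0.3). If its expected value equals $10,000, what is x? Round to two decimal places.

x = $8,285.71

0.7·x + 0.3·14000 = 10000
0.7·x = 10000 − 4200 = 5800
x = 5800 / 0.7 = 8285.7143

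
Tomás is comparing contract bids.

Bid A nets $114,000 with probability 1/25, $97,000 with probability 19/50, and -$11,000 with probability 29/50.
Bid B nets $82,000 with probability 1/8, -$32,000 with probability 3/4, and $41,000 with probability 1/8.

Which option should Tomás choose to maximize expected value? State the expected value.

Bid A = 1/25 × 114000 + 19/50 × 97000 + 29/50 × (-11000) = 4560 + 36860 − 6380 = 35040
Bid B = 1/8 × 82000 + 3/4 × (-32000) + 1/8 × 41000 = 10250 − 24000 + 5125 = -8625

Bid A ($35,040)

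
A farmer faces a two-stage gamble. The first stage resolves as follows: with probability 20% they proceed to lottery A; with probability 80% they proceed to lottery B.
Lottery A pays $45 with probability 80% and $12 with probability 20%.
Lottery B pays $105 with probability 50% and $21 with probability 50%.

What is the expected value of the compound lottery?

$58.08

EV(A) = 0.8 × 45 + 0.2 × 12 = 36 + 2.4 = 38.4
EV(B) = 0.5 × 105 + 0.5 × 21 = 52.5 + 10.5 = 63
Overall = 0.2 × 38.4 + 0.8 × 63 = 7.68 + 50.4 = 58.08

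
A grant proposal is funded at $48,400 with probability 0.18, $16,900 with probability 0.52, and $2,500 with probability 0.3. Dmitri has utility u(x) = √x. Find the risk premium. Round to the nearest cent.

$3,317.16

E[u] = 0.18·√48400 + 0.52·√16900 + 0.3·√2500 = 0.18·220 + 0.52·130 + 0.3·50 = 122.2
CE = (122.2)² = 14932.84
Risk premium = EV − CE = 18250 − 14932.84 = 3317.16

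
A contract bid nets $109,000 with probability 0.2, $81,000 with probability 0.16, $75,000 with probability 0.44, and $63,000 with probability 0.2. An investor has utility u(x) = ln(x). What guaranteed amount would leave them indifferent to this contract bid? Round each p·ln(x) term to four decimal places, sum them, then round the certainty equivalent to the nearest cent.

E[u] = 0.2·ln(109000) + 0.16·ln(81000) + 0.44·ln(75000) + 0.2·ln(63000) = 2.3198 + 1.8084 + 4.9391 + 2.2102 = 11.2775
CE = e^11.2775 ≈ 79023.46

$79,023.46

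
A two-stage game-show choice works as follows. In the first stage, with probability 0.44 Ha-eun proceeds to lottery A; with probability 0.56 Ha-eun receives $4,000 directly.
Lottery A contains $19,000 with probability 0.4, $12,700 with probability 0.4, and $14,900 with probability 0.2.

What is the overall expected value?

EV(A) = 0.4 × 19000 + 0.4 × 12700 + 0.2 × 14900 = 7600 + 5080 + 2980 = 15660
Branch B: 4000 (certain)
Overall = 0.44 × 15660 + 0.56 × 4000 = 6890.4 + 2240 = 9130.4

$9,130.40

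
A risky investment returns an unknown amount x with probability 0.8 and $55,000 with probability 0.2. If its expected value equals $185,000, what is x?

x = $217,500

0.8·x + 0.2·55000 = 185000
0.8·x = 185000 − 11000 = 174000
x = 174000 / 0.8 = 217500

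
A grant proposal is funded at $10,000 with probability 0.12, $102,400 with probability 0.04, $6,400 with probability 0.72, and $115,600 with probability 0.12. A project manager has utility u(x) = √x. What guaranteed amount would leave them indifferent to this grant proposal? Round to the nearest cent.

$15,178.24

E[u] = 0.12·√10000 + 0.04·√102400 + 0.72·√6400 + 0.12·√115600 = 0.12·100 + 0.04·320 + 0.72·80 + 0.12·340 = 123.2
CE = (123.2)² = 15178.24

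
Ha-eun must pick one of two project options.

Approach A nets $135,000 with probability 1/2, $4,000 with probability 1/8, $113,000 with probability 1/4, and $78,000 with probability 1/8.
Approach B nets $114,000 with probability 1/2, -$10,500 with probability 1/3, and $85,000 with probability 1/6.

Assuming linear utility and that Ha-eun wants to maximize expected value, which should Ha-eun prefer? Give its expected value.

Approach A ($106,000)

Approach A = 1/2 × 135000 + 1/8 × 4000 + 1/4 × 113000 + 1/8 × 78000 = 67500 + 500 + 28250 + 9750 = 106000
Approach B = 1/2 × 114000 + 1/3 × (-10500) + 1/6 × 85000 = 57000 − 3500 + 14166.6667 = 67666.6667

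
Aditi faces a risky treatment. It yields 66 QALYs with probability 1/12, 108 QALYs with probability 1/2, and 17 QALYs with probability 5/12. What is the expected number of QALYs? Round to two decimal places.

66.58 QALYs

EV = 1/12 × 66 + 1/2 × 108 + 5/12 × 17 = 5.5 + 54 + 7.0833 = 66.5833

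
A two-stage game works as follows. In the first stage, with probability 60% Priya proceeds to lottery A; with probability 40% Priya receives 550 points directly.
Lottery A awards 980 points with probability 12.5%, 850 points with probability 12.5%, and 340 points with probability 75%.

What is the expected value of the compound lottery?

EV(A) = 0.125 × 980 + 0.125 × 850 + 0.75 × 340 = 122.5 + 106.25 + 255 = 483.75
Branch B: 550 (certain)
Overall = 0.6 × 483.75 + 0.4 × 550 = 290.25 + 220 = 510.25

510.25 points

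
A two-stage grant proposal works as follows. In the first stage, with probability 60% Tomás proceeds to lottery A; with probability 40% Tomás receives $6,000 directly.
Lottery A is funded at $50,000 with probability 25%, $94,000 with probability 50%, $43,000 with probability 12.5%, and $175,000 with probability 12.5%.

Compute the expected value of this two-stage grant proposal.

EV(A) = 0.25 × 50000 + 0.5 × 94000 + 0.125 × 43000 + 0.125 × 175000 = 12500 + 47000 + 5375 + 21875 = 86750
Branch B: 6000 (certain)
Overall = 0.6 × 86750 + 0.4 × 6000 = 52050 + 2400 = 54450

$54,450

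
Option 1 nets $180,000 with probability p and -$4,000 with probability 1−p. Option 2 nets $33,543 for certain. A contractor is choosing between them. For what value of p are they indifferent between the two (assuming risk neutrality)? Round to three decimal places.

p = 0.204

p·180000 + (1−p)·(-4000) = 33543
184000p − 4000 = 33543
p = (33543 + 4000) / 184000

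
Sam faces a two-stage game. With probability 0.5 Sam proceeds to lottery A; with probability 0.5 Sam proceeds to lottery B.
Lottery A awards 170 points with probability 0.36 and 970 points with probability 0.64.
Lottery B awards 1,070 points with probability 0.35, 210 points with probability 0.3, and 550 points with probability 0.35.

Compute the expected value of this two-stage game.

656 points

EV(A) = 0.36 × 170 + 0.64 × 970 = 61.2 + 620.8 = 682
EV(B) = 0.35 × 1070 + 0.3 × 210 + 0.35 × 550 = 374.5 + 63 + 192.5 = 630
Overall = 0.5 × 682 + 0.5 × 630 = 341 + 315 = 656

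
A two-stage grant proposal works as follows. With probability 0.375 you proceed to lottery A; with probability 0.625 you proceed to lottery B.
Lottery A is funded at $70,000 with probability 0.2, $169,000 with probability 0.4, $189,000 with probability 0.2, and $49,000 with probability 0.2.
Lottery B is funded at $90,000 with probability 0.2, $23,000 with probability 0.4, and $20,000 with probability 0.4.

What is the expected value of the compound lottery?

EV(A) = 0.2 × 70000 + 0.4 × 169000 + 0.2 × 189000 + 0.2 × 49000 = 14000 + 67600 + 37800 + 9800 = 129200
EV(B) = 0.2 × 90000 + 0.4 × 23000 + 0.4 × 20000 = 18000 + 9200 + 8000 = 35200
Overall = 0.375 × 129200 + 0.625 × 35200 = 48450 + 22000 = 70450

$70,450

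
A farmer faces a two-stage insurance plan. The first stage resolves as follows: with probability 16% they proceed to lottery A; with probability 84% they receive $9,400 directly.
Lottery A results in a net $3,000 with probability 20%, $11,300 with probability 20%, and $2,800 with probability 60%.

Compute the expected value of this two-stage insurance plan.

$8,622.40

EV(A) = 0.2 × 3000 + 0.2 × 11300 + 0.6 × 2800 = 600 + 2260 + 1680 = 4540
Branch B: 9400 (certain)
Overall = 0.16 × 4540 + 0.84 × 9400 = 726.4 + 7896 = 8622.4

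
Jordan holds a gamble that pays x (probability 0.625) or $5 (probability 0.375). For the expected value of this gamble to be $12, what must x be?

x = $16.20

0.625·x + 0.375·5 = 12
0.625·x = 12 − 1.875 = 10.125
x = 10.125 / 0.625 = 16.2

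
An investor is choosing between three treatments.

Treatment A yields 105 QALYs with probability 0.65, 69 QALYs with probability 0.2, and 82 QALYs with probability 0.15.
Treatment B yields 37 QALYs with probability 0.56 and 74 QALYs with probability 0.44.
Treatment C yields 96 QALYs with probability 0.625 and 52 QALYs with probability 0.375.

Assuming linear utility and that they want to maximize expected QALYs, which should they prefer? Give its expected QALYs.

Treatment A (94.35 QALYs)

Treatment A = 0.65 × 105 + 0.2 × 69 + 0.15 × 82 = 68.25 + 13.8 + 12.3 = 94.35
Treatment B = 0.56 × 37 + 0.44 × 74 = 20.72 + 32.56 = 53.28
Treatment C = 0.625 × 96 + 0.375 × 52 = 60 + 19.5 = 79.5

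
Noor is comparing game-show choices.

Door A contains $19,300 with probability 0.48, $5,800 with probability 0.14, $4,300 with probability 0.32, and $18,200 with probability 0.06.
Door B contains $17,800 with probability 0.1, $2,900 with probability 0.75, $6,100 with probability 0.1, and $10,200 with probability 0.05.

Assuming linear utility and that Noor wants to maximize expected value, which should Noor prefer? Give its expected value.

Door A ($12,544)

Door A = 0.48 × 19300 + 0.14 × 5800 + 0.32 × 4300 + 0.06 × 18200 = 9264 + 812 + 1376 + 1092 = 12544
Door B = 0.1 × 17800 + 0.75 × 2900 + 0.1 × 6100 + 0.05 × 10200 = 1780 + 2175 + 610 + 510 = 5075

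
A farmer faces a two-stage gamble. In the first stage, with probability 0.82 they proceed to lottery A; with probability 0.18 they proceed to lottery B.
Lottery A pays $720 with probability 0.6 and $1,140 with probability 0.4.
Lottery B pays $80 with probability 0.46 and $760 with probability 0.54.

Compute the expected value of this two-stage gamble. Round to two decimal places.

EV(A) = 0.6 × 720 + 0.4 × 1140 = 432 + 456 = 888
EV(B) = 0.46 × 80 + 0.54 × 760 = 36.8 + 410.4 = 447.2
Overall = 0.82 × 888 + 0.18 × 447.2 = 728.16 + 80.496 = 808.656

$808.66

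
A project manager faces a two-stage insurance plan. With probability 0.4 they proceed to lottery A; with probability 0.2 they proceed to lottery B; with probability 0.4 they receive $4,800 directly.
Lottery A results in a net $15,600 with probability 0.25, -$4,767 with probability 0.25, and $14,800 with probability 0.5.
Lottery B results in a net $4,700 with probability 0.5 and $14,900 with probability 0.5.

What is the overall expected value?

$7,923.30

EV(A) = 0.25 × 15600 + 0.25 × (-4767) + 0.5 × 14800 = 3900 − 1191.75 + 7400 = 10108.25
EV(B) = 0.5 × 4700 + 0.5 × 14900 = 2350 + 7450 = 9800
Branch C: 4800 (certain)
Overall = 0.4 × 10108.25 + 0.2 × 9800 + 0.4 × 4800 = 4043.3 + 1960 + 1920 = 7923.3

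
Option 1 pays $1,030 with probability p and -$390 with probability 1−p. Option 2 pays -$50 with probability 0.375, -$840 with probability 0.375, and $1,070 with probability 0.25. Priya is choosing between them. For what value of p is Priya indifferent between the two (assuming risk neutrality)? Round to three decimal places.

EV(Option 2) = 0.375 × (-50) + 0.375 × (-840) + 0.25 × 1070 = -18.75 − 315 + 267.5 = -66.25
p·1030 + (1−p)·(-390) = -66.25
1420p − 390 = -66.25
p = (-66.25 + 390) / 1420

p = 0.228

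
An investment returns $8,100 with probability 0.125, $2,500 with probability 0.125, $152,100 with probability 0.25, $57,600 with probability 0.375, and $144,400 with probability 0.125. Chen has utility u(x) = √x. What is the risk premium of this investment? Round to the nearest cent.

E[u] = 0.125·√8100 + 0.125·√2500 + 0.25·√152100 + 0.375·√57600 + 0.125·√144400 = 0.125·90 + 0.125·50 + 0.25·390 + 0.375·240 + 0.125·380 = 252.5
CE = (252.5)² = 63756.25
Risk premium = EV − CE = 79000 − 63756.25 = 15243.75

$15,243.75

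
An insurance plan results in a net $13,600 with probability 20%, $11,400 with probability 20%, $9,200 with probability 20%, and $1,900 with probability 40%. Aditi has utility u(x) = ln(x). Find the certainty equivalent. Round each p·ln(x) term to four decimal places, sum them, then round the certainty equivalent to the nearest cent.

$5,525.34

E[u] = 0.2·ln(13600) + 0.2·ln(11400) + 0.2·ln(9200) + 0.4·ln(1900) = 1.9036 + 1.8683 + 1.8254 + 3.0198 = 8.6171
CE = e^8.6171 ≈ 5525.34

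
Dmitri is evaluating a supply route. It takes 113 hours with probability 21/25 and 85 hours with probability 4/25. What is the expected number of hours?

108.52 hours

EV = 21/25 × 113 + 4/25 × 85 = 94.92 + 13.6 = 108.52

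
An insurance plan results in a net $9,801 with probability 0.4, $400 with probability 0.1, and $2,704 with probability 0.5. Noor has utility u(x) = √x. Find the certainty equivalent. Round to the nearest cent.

E[u] = 0.4·√9801 + 0.1·√400 + 0.5·√2704 = 0.4·99 + 0.1·20 + 0.5·52 = 67.6
CE = (67.6)² = 4569.76

$4,569.76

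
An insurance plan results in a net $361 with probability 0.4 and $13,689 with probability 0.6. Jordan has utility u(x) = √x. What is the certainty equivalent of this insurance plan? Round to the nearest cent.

$6,052.84

E[u] = 0.4·√361 + 0.6·√13689 = 0.4·19 + 0.6·117 = 77.8
CE = (77.8)² = 6052.84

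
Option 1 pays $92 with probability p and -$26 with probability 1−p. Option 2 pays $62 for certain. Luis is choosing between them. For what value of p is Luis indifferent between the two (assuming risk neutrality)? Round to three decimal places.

p = 0.746

p·92 + (1−p)·(-26) = 62
118p − 26 = 62
p = (62 + 26) / 118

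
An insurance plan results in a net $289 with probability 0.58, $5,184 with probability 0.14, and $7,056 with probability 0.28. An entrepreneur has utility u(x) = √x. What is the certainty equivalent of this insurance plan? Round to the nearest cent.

E[u] = 0.58·√289 + 0.14·√5184 + 0.28·√7056 = 0.58·17 + 0.14·72 + 0.28·84 = 43.46
CE = (43.46)² = 1888.7716

$1,888.77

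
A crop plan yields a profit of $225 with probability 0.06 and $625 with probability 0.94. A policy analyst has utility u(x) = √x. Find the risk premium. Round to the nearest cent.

$5.64

E[u] = 0.06·√225 + 0.94·√625 = 0.06·15 + 0.94·25 = 24.4
CE = (24.4)² = 595.36
Risk premium = EV − CE = 601 − 595.36 = 5.64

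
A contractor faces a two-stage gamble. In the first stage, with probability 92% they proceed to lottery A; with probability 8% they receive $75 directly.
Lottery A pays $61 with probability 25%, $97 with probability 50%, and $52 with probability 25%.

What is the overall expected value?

$76.61

EV(A) = 0.25 × 61 + 0.5 × 97 + 0.25 × 52 = 15.25 + 48.5 + 13 = 76.75
Branch B: 75 (certain)
Overall = 0.92 × 76.75 + 0.08 × 75 = 70.61 + 6 = 76.61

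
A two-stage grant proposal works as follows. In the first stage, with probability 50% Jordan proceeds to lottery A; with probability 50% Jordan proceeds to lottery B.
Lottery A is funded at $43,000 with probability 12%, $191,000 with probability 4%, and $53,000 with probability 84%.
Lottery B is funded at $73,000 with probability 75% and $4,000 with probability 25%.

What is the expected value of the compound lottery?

EV(A) = 0.12 × 43000 + 0.04 × 191000 + 0.84 × 53000 = 5160 + 7640 + 44520 = 57320
EV(B) = 0.75 × 73000 + 0.25 × 4000 = 54750 + 1000 = 55750
Overall = 0.5 × 57320 + 0.5 × 55750 = 28660 + 27875 = 56535

$56,535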